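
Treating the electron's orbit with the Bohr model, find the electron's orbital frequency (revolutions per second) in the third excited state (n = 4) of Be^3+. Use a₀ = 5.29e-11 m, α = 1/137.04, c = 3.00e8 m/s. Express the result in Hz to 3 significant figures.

r = n²a₀/Z = 2.12e-10 m, v = Zαc/n = 2.19e6 m/s
f = v/(2πr) = 1.65e15 Hz

1.65e15 Hz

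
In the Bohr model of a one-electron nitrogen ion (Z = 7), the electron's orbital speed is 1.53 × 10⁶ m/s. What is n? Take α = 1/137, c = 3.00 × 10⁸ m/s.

10

v_n = Zαc/n ⇒ n = Zαc/v = 7 × 0.00730 × 3.00 × 10⁸ / 1.53 × 10⁶ ≈ 10.02
n = 10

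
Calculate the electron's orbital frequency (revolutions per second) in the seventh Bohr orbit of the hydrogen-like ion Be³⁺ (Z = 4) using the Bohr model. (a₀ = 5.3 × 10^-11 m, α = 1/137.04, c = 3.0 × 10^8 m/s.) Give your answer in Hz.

r = n²a₀/Z = 6.5 × 10^-10 m, v = Zαc/n = 1.3 × 10^6 m/s
f = v/(2πr) = 3.1 × 10^14 Hz

3.1 × 10^14 Hz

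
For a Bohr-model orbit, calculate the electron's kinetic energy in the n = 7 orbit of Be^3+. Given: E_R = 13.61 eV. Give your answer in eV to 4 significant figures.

For a Coulomb orbit the virial theorem gives K = −E_n.
E_n = −E_R·Z²/n², so K = E_R·Z²/n² = 13.61 × 4²/7² = 4.444 eV

4.444 eV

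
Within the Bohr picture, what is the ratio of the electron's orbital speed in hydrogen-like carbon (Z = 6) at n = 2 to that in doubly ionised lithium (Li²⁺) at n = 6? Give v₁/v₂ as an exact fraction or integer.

v ∝ Z^1 · n^-1
v₁/v₂ = (6/3)^1 · (2/6)^-1 = 6

6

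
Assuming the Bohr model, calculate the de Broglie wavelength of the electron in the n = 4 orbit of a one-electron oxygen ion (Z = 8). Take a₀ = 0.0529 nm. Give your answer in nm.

0.166 nm

The Bohr quantisation condition is nλ = 2πr_n.
r_n = n²a₀/Z = 0.106 nm
λ = 2πr_n/n = 2π·0.106/4 = 0.166 nm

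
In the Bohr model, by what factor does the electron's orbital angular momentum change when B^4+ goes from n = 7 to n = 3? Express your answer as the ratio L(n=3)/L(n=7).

3/7

L = nℏ depends only on n, so L ∝ n.
L(n=3)/L(n=7) = (3/7)^1 = 3/7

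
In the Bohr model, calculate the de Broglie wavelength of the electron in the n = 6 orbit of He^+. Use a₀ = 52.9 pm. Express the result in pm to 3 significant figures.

997 pm

The Bohr quantisation condition is nλ = 2πr_n.
r_n = n²a₀/Z = 952 pm
λ = 2πr_n/n = 2π·952/6 = 997 pm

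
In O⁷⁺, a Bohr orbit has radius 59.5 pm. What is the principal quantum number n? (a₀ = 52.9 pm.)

3

r_n = n²a₀/Z ⇒ n² = rZ/a₀ = 59.5 × 8 / 52.9 ≈ 9.00
n = 3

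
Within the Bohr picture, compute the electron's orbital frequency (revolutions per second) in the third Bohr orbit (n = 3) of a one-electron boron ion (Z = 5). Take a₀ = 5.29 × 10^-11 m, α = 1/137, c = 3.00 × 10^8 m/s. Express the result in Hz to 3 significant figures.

6.10 × 10^15 Hz

r = n²a₀/Z = 9.52 × 10^-11 m, v = Zαc/n = 3.65 × 10^6 m/s
f = v/(2πr) = 6.10 × 10^15 Hz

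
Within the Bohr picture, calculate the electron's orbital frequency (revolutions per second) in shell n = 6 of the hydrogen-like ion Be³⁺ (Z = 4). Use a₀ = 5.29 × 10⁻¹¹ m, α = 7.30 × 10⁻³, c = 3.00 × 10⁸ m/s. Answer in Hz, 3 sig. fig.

4.88 × 10¹⁴ Hz

r = n²a₀/Z = 4.76 × 10⁻¹⁰ m, v = Zαc/n = 1.46 × 10⁶ m/s
f = v/(2πr) = 4.88 × 10¹⁴ Hz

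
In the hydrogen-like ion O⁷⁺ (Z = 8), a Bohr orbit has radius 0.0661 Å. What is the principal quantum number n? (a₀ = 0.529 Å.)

1

r_n = n²a₀/Z ⇒ n² = rZ/a₀ = 0.0661 × 8 / 0.529 ≈ 1.00
n = 1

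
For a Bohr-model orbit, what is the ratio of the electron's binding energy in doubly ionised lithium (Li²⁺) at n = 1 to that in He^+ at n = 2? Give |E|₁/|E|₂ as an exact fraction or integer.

9

|E| ∝ Z^2 · n^-2
|E|₁/|E|₂ = (3/2)^2 · (1/2)^-2 = 9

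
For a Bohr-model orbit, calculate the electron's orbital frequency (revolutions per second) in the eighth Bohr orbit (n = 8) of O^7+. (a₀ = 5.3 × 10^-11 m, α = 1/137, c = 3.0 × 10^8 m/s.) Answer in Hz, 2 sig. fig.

8.2 × 10^14 Hz

r = n²a₀/Z = 4.2 × 10^-10 m, v = Zαc/n = 2.2 × 10^6 m/s
f = v/(2πr) = 8.2 × 10^14 Hz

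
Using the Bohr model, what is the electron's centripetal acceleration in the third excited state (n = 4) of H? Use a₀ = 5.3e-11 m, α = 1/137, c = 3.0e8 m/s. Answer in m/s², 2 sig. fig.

r = n²a₀/Z = 8.5e-10 m, v = Zαc/n = 5.5e5 m/s
a = v²/r = (5.5e5)² / 8.5e-10 = 3.5e20 m/s²

3.5e20 m/s²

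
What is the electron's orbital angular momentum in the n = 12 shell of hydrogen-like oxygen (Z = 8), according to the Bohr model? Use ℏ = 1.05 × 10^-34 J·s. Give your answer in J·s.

L_n = nℏ = 12 × 1.05 × 10^-34 = 1.26 × 10^-33 J·s

1.26 × 10^-33 J·s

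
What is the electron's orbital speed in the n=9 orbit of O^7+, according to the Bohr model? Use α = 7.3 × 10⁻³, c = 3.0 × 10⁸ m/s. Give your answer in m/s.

1.9 × 10⁶ m/s

v_n = Zαc/n = 8 × 0.0073 × 3.0 × 10⁸ / 9
    = 1.9 × 10⁶ m/s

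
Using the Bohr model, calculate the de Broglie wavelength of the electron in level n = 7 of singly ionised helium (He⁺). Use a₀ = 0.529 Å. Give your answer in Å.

11.6 Å

The Bohr quantisation condition is nλ = 2πr_n.
r_n = n²a₀/Z = 13.0 Å
λ = 2πr_n/n = 2π·13.0/7 = 11.6 Å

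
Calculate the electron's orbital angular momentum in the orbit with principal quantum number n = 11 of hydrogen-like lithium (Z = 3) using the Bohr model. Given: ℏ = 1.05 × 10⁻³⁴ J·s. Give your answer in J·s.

L_n = nℏ = 11 × 1.05 × 10⁻³⁴ = 1.16 × 10⁻³³ J·s

1.16 × 10⁻³³ J·s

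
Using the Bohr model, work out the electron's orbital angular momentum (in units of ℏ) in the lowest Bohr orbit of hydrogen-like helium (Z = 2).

1

L_n = nℏ, so L/ℏ = n = 1.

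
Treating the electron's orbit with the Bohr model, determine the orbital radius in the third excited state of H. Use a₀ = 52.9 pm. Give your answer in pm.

846 pm

r_n = n²a₀/Z = 4² × 52.9 / 1
    = 16 × 52.9 / 1 = 846 pm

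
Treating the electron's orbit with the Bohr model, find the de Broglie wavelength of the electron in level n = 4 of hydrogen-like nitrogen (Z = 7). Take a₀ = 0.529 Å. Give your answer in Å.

The Bohr quantisation condition is nλ = 2πr_n.
r_n = n²a₀/Z = 1.21 Å
λ = 2πr_n/n = 2π·1.21/4 = 1.90 Å

1.90 Å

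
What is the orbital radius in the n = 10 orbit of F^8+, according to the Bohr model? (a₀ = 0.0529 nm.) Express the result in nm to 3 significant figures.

0.588 nm

r_n = n²a₀/Z = 10² × 0.0529 / 9
    = 100 × 0.0529 / 9 = 0.588 nm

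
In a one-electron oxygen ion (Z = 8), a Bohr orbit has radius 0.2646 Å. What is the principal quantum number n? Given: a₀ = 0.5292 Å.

2

r_n = n²a₀/Z ⇒ n² = rZ/a₀ = 0.2646 × 8 / 0.5292 ≈ 4.00
n = 2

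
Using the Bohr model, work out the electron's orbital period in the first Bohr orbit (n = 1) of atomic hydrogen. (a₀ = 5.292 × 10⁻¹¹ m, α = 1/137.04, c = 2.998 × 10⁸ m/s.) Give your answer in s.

1.520 × 10⁻¹⁶ s

r = n²a₀/Z = 1²·5.292 × 10⁻¹¹/1 = 5.292 × 10⁻¹¹ m
v = Zαc/n = 1·0.007297·2.998 × 10⁸/1 = 2.188 × 10⁶ m/s
T = 2πr/v = 1.520 × 10⁻¹⁶ s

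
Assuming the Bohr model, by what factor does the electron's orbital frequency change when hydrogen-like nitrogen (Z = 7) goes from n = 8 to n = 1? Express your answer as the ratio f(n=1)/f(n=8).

f ∝ Z^2 · n^-3; with Z fixed, f ∝ n^-3.
f(n=1)/f(n=8) = (1/8)^-3 = 512

512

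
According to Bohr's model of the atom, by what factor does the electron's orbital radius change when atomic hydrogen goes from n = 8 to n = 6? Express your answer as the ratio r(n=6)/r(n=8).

9/16

r ∝ Z^-1 · n^2; with Z fixed, r ∝ n^2.
r(n=6)/r(n=8) = (6/8)^2 = 9/16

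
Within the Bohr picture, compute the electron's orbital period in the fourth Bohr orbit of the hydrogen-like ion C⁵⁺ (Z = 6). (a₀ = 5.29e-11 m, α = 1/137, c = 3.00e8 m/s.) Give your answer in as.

270 as

r = n²a₀/Z = 4²·5.29e-11/6 = 1.41e-10 m
v = Zαc/n = 6·0.00730·3.00e8/4 = 3.28e6 m/s
T = 2πr/v = 2.70e-16 s = 270 as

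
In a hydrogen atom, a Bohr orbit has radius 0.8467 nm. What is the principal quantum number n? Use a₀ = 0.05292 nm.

4

r_n = n²a₀/Z ⇒ n² = rZ/a₀ = 0.8467 × 1 / 0.05292 ≈ 16.00
n = 4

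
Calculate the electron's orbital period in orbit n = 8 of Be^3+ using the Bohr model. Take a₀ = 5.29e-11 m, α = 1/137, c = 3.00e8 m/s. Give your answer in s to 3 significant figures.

4.86e-15 s

r = n²a₀/Z = 8²·5.29e-11/4 = 8.46e-10 m
v = Zαc/n = 4·0.00730·3.00e8/8 = 1.09e6 m/s
T = 2πr/v = 4.86e-15 s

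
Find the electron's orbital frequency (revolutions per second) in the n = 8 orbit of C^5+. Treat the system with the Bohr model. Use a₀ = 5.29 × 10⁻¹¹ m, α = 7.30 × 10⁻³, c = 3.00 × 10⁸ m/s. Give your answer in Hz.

4.63 × 10¹⁴ Hz

r = n²a₀/Z = 5.64 × 10⁻¹⁰ m, v = Zαc/n = 1.64 × 10⁶ m/s
f = v/(2πr) = 4.63 × 10¹⁴ Hz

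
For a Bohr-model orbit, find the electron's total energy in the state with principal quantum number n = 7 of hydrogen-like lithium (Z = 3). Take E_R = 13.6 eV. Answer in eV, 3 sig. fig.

-2.50 eV

E_n = −E_R·Z²/n² = −13.6 × 3²/7² = -2.50 eV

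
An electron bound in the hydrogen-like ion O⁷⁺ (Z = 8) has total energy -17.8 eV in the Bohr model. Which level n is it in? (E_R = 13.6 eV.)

E_n = −E_R Z²/n² ⇒ n² = E_R Z²/(−E_n) = 13.6 × 8² / 17.8 ≈ 48.90
n = 7

7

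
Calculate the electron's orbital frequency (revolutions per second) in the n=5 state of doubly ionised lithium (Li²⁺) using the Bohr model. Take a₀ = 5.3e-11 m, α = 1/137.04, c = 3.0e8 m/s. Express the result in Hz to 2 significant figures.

r = n²a₀/Z = 4.4e-10 m, v = Zαc/n = 1.3e6 m/s
f = v/(2πr) = 4.7e14 Hz

4.7e14 Hz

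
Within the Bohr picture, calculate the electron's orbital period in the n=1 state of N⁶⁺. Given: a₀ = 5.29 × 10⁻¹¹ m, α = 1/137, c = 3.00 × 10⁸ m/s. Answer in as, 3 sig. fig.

3.10 as

r = n²a₀/Z = 1²·5.29 × 10⁻¹¹/7 = 7.56 × 10⁻¹² m
v = Zαc/n = 7·0.00730·3.00 × 10⁸/1 = 1.53 × 10⁷ m/s
T = 2πr/v = 3.10 × 10⁻¹⁸ s = 3.10 as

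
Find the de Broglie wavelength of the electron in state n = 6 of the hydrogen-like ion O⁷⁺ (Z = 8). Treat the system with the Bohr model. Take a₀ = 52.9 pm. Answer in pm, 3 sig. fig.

The Bohr quantisation condition is nλ = 2πr_n.
r_n = n²a₀/Z = 238 pm
λ = 2πr_n/n = 2π·238/6 = 249 pm

249 pm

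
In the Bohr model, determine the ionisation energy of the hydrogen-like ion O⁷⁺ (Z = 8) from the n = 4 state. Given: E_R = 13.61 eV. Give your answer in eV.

54.44 eV

E_n = −E_R·Z²/n² = −13.61 × 8²/4² eV = -54.44 eV
Ionisation energy = −E_n = 54.44 eV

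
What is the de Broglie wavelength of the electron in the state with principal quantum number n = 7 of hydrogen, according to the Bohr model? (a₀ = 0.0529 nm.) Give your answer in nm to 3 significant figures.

The Bohr quantisation condition is nλ = 2πr_n.
r_n = n²a₀/Z = 2.59 nm
λ = 2πr_n/n = 2π·2.59/7 = 2.33 nm

2.33 nm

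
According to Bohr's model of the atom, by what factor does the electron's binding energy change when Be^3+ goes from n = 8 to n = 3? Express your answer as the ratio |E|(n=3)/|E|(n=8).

64/9

|E| ∝ Z^2 · n^-2; with Z fixed, |E| ∝ n^-2.
|E|(n=3)/|E|(n=8) = (3/8)^-2 = 64/9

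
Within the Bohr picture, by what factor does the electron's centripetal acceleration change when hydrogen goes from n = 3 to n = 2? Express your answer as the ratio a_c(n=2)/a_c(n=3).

81/16

a_c ∝ Z^3 · n^-4; with Z fixed, a_c ∝ n^-4.
a_c(n=2)/a_c(n=3) = (2/3)^-4 = 81/16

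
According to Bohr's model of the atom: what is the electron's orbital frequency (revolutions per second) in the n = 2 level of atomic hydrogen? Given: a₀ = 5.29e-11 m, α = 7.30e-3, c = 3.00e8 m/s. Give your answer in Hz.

r = n²a₀/Z = 2.12e-10 m, v = Zαc/n = 1.09e6 m/s
f = v/(2πr) = 8.24e14 Hz

8.24e14 Hz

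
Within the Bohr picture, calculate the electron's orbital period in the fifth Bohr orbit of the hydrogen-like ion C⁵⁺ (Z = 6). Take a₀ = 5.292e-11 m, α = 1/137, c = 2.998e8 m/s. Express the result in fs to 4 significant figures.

0.5276 fs

r = n²a₀/Z = 5²·5.292e-11/6 = 2.205e-10 m
v = Zαc/n = 6·0.007299·2.998e8/5 = 2.626e6 m/s
T = 2πr/v = 5.276e-16 s = 0.5276 fs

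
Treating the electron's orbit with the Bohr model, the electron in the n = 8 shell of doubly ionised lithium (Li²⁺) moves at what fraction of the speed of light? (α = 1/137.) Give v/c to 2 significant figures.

v_n = Zαc/n, so v/c = Zα/n = 3 × 0.0073 / 8 = 0.0027

0.0027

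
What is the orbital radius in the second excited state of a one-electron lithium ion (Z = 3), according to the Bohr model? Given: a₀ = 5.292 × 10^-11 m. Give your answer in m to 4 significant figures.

r_n = n²a₀/Z = 3² × 5.292 × 10^-11 / 3
    = 9 × 5.292 × 10^-11 / 3 = 1.588 × 10^-10 m

1.588 × 10^-10 m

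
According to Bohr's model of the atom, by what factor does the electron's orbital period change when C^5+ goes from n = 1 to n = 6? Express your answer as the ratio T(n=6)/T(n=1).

216

T ∝ Z^-2 · n^3; with Z fixed, T ∝ n^3.
T(n=6)/T(n=1) = (6/1)^3 = 216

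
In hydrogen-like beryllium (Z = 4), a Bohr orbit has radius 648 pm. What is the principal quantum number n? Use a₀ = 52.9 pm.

7

r_n = n²a₀/Z ⇒ n² = rZ/a₀ = 648 × 4 / 52.9 ≈ 49.00
n = 7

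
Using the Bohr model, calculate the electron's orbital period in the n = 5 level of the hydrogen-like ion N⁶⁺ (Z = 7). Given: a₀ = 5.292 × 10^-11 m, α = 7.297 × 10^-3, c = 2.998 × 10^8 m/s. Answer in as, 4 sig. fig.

r = n²a₀/Z = 5²·5.292 × 10^-11/7 = 1.890 × 10^-10 m
v = Zαc/n = 7·0.007297·2.998 × 10^8/5 = 3.063 × 10^6 m/s
T = 2πr/v = 3.877 × 10^-16 s = 387.7 as

387.7 as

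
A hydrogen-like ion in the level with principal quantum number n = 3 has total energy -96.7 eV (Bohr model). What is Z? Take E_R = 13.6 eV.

8

E_n = −E_R Z²/n² ⇒ Z² = −E_n n²/E_R = 96.7 × 3² / 13.6 ≈ 63.99
Z = 8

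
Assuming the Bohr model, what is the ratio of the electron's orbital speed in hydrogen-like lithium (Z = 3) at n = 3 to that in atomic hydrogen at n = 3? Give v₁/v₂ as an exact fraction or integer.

3

v ∝ Z^1 · n^-1
v₁/v₂ = (3/1)^1 · (3/3)^-1 = 3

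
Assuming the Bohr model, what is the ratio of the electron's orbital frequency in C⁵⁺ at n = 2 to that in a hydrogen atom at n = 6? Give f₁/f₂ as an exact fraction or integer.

f ∝ Z^2 · n^-3
f₁/f₂ = (6/1)^2 · (2/6)^-3 = 972

972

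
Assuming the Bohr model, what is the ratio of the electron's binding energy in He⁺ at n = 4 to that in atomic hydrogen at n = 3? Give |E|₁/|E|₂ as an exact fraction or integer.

|E| ∝ Z^2 · n^-2
|E|₁/|E|₂ = (2/1)^2 · (4/3)^-2 = 9/4

9/4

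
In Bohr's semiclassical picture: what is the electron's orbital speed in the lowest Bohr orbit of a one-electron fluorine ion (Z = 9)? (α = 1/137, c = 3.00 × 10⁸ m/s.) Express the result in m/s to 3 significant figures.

1.97 × 10⁷ m/s

v_n = Zαc/n = 9 × 0.00730 × 3.00 × 10⁸ / 1
    = 1.97 × 10⁷ m/s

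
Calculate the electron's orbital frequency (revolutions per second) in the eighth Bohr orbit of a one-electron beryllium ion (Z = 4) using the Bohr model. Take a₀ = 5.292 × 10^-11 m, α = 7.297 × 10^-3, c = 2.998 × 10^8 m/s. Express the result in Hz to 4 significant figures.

2.056 × 10^14 Hz

r = n²a₀/Z = 8.467 × 10^-10 m, v = Zαc/n = 1.094 × 10^6 m/s
f = v/(2πr) = 2.056 × 10^14 Hz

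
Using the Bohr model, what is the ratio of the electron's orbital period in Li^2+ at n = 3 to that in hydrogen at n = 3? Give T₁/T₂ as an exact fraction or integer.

T ∝ Z^-2 · n^3
T₁/T₂ = (3/1)^-2 · (3/3)^3 = 1/9

1/9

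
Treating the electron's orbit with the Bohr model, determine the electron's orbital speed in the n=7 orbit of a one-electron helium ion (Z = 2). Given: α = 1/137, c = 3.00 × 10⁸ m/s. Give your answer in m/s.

6.26 × 10⁵ m/s

v_n = Zαc/n = 2 × 0.00730 × 3.00 × 10⁸ / 7
    = 6.26 × 10⁵ m/s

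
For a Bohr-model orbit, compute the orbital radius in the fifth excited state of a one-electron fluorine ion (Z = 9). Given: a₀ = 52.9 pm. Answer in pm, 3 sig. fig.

r_n = n²a₀/Z = 6² × 52.9 / 9
    = 36 × 52.9 / 9 = 212 pm

212 pm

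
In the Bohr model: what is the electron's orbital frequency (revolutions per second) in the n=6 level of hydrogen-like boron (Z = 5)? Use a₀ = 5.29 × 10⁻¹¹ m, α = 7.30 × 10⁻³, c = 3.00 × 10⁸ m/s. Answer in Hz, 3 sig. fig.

r = n²a₀/Z = 3.81 × 10⁻¹⁰ m, v = Zαc/n = 1.82 × 10⁶ m/s
f = v/(2πr) = 7.63 × 10¹⁴ Hz

7.63 × 10¹⁴ Hz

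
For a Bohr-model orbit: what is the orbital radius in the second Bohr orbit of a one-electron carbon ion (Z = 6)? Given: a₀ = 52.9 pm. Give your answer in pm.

35.3 pm

r_n = n²a₀/Z = 2² × 52.9 / 6
    = 4 × 52.9 / 6 = 35.3 pm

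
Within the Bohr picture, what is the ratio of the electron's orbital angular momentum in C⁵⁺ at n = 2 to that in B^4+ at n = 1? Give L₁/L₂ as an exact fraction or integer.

L = nℏ is independent of Z.
L₁/L₂ = n₁/n₂ = 2/1 = 2

2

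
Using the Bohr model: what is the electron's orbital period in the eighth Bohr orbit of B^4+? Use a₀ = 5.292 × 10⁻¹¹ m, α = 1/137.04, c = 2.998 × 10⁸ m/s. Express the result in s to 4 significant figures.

3.113 × 10⁻¹⁵ s

r = n²a₀/Z = 8²·5.292 × 10⁻¹¹/5 = 6.774 × 10⁻¹⁰ m
v = Zαc/n = 5·0.007297·2.998 × 10⁸/8 = 1.367 × 10⁶ m/s
T = 2πr/v = 3.113 × 10⁻¹⁵ s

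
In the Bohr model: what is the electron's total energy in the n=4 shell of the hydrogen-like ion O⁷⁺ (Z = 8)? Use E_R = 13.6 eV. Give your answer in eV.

E_n = −E_R·Z²/n² = −13.6 × 8²/4² = -54.4 eV

-54.4 eV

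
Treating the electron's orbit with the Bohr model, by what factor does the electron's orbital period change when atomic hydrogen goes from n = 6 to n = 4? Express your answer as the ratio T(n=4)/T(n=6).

8/27

T ∝ Z^-2 · n^3; with Z fixed, T ∝ n^3.
T(n=4)/T(n=6) = (4/6)^3 = 8/27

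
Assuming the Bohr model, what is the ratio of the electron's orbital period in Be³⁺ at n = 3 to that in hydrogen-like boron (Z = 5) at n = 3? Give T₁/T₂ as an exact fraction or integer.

T ∝ Z^-2 · n^3
T₁/T₂ = (4/5)^-2 · (3/3)^3 = 25/16

25/16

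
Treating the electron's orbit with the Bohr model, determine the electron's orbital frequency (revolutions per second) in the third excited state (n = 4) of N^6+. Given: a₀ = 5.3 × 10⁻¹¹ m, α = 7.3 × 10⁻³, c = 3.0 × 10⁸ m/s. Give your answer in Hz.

r = n²a₀/Z = 1.2 × 10⁻¹⁰ m, v = Zαc/n = 3.8 × 10⁶ m/s
f = v/(2πr) = 5.0 × 10¹⁵ Hz

5.0 × 10¹⁵ Hz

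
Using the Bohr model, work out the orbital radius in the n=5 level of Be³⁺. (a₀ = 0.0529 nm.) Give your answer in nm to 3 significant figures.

r_n = n²a₀/Z = 5² × 0.0529 / 4
    = 25 × 0.0529 / 4 = 0.331 nm

0.331 nm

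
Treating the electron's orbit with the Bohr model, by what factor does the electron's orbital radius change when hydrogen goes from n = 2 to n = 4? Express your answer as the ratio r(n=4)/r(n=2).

r ∝ Z^-1 · n^2; with Z fixed, r ∝ n^2.
r(n=4)/r(n=2) = (4/2)^2 = 4

4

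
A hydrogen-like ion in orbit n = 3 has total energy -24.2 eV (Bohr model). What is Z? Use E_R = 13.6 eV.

E_n = −E_R Z²/n² ⇒ Z² = −E_n n²/E_R = 24.2 × 3² / 13.6 ≈ 16.01
Z = 4

4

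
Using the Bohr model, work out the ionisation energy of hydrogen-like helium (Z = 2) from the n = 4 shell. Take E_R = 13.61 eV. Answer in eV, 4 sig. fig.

E_n = −E_R·Z²/n² = −13.61 × 2²/4² eV = -3.402 eV
Ionisation energy = −E_n = 3.402 eV

3.402 eV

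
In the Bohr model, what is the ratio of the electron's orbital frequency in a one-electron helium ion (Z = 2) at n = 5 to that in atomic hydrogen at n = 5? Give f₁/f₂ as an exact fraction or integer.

4

f ∝ Z^2 · n^-3
f₁/f₂ = (2/1)^2 · (5/5)^-3 = 4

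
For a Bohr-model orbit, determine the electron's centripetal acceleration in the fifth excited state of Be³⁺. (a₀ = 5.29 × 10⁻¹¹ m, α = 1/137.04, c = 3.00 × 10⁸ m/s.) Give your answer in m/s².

r = n²a₀/Z = 4.76 × 10⁻¹⁰ m, v = Zαc/n = 1.46 × 10⁶ m/s
a = v²/r = (1.46 × 10⁶)² / 4.76 × 10⁻¹⁰ = 4.47 × 10²¹ m/s²

4.47 × 10²¹ m/s²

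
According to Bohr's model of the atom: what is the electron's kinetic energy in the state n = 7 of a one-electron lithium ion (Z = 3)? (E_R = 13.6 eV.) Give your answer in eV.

For a Coulomb orbit the virial theorem gives K = −E_n.
E_n = −E_R·Z²/n², so K = E_R·Z²/n² = 13.6 × 3²/7² = 2.50 eV

2.50 eV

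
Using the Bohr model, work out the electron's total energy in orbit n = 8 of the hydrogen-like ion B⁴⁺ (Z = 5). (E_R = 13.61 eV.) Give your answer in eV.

E_n = −E_R·Z²/n² = −13.61 × 5²/8² = -5.316 eV

-5.316 eV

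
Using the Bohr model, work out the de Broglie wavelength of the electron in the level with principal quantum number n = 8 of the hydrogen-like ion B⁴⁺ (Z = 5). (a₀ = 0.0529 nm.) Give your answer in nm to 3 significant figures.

0.532 nm

The Bohr quantisation condition is nλ = 2πr_n.
r_n = n²a₀/Z = 0.677 nm
λ = 2πr_n/n = 2π·0.677/8 = 0.532 nm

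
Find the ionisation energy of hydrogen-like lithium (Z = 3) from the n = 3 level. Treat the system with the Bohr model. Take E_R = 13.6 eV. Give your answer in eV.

E_n = −E_R·Z²/n² = −13.6 × 3²/3² eV = -13.6 eV
Ionisation energy = −E_n = 13.6 eV

13.6 eV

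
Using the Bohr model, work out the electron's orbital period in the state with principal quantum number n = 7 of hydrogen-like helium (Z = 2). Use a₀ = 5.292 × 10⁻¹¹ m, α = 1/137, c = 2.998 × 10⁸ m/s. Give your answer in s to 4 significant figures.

r = n²a₀/Z = 7²·5.292 × 10⁻¹¹/2 = 1.297 × 10⁻⁹ m
v = Zαc/n = 2·0.007299·2.998 × 10⁸/7 = 6.252 × 10⁵ m/s
T = 2πr/v = 1.303 × 10⁻¹⁴ s

1.303 × 10⁻¹⁴ s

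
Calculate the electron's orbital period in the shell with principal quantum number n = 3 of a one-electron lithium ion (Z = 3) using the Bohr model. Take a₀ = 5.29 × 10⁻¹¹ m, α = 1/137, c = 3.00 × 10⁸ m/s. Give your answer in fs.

0.455 fs

r = n²a₀/Z = 3²·5.29 × 10⁻¹¹/3 = 1.59 × 10⁻¹⁰ m
v = Zαc/n = 3·0.00730·3.00 × 10⁸/3 = 2.19 × 10⁶ m/s
T = 2πr/v = 4.55 × 10⁻¹⁶ s = 0.455 fs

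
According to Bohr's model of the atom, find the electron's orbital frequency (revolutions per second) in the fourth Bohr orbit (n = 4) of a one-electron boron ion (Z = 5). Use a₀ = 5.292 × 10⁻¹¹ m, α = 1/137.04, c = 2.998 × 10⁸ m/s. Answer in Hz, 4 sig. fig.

2.570 × 10¹⁵ Hz

r = n²a₀/Z = 1.693 × 10⁻¹⁰ m, v = Zαc/n = 2.735 × 10⁶ m/s
f = v/(2πr) = 2.570 × 10¹⁵ Hz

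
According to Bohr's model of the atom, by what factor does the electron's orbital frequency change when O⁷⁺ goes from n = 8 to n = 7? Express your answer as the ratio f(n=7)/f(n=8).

512/343

f ∝ Z^2 · n^-3; with Z fixed, f ∝ n^-3.
f(n=7)/f(n=8) = (7/8)^-3 = 512/343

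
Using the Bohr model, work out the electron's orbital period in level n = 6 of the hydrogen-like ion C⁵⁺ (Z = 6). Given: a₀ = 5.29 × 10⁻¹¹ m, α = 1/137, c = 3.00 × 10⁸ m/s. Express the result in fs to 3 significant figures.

0.911 fs

r = n²a₀/Z = 6²·5.29 × 10⁻¹¹/6 = 3.17 × 10⁻¹⁰ m
v = Zαc/n = 6·0.00730·3.00 × 10⁸/6 = 2.19 × 10⁶ m/s
T = 2πr/v = 9.11 × 10⁻¹⁶ s = 0.911 fs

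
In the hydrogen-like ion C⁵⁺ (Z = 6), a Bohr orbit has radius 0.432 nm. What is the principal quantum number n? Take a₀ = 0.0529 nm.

r_n = n²a₀/Z ⇒ n² = rZ/a₀ = 0.432 × 6 / 0.0529 ≈ 49.00
n = 7

7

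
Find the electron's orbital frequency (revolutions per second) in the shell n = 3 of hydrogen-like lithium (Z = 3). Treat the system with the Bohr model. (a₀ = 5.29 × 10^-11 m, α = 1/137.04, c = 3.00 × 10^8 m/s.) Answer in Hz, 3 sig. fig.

r = n²a₀/Z = 1.59 × 10^-10 m, v = Zαc/n = 2.19 × 10^6 m/s
f = v/(2πr) = 2.20 × 10^15 Hz

2.20 × 10^15 Hz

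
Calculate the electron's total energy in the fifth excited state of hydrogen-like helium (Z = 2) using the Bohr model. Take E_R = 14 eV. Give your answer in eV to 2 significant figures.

-1.6 eV

E_n = −E_R·Z²/n² = −14 × 2²/6² = -1.6 eV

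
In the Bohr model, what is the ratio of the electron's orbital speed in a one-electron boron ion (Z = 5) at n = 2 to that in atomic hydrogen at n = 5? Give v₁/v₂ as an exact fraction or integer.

25/2

v ∝ Z^1 · n^-1
v₁/v₂ = (5/1)^1 · (2/5)^-1 = 25/2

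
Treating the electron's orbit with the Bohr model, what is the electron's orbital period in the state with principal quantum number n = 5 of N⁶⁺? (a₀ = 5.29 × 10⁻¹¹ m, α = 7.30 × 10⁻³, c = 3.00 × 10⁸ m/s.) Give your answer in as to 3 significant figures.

387 as

r = n²a₀/Z = 5²·5.29 × 10⁻¹¹/7 = 1.89 × 10⁻¹⁰ m
v = Zαc/n = 7·0.00730·3.00 × 10⁸/5 = 3.07 × 10⁶ m/s
T = 2πr/v = 3.87 × 10⁻¹⁶ s = 387 as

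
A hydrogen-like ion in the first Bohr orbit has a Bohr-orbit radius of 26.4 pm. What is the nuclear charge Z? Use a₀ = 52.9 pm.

2

r_n = n²a₀/Z ⇒ Z = n²a₀/r = 1² × 52.9 / 26.4 ≈ 2.00
Z = 2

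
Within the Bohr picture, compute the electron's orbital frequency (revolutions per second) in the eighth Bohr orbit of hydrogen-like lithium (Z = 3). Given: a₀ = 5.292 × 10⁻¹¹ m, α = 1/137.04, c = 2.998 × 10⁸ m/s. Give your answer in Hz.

r = n²a₀/Z = 1.129 × 10⁻⁹ m, v = Zαc/n = 8.204 × 10⁵ m/s
f = v/(2πr) = 1.157 × 10¹⁴ Hz

1.157 × 10¹⁴ Hz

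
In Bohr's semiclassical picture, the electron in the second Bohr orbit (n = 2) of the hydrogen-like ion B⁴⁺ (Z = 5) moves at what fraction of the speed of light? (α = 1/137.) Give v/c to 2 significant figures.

v_n = Zαc/n, so v/c = Zα/n = 5 × 0.0073 / 2 = 0.018

0.018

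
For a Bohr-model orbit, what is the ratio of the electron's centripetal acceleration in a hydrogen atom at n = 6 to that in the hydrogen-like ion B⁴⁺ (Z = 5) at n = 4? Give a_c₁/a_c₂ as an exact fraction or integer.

16/10125

a_c ∝ Z^3 · n^-4
a_c₁/a_c₂ = (1/5)^3 · (6/4)^-4 = 16/10125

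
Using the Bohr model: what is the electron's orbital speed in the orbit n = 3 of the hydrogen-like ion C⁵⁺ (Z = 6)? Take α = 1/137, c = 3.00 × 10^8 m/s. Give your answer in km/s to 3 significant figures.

v_n = Zαc/n = 6 × 0.00730 × 3.00 × 10^8 / 3
    = 4380 km/s

4380 km/s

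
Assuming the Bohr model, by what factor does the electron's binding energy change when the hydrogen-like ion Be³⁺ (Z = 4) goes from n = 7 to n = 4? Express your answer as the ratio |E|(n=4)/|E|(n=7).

|E| ∝ Z^2 · n^-2; with Z fixed, |E| ∝ n^-2.
|E|(n=4)/|E|(n=7) = (4/7)^-2 = 49/16

49/16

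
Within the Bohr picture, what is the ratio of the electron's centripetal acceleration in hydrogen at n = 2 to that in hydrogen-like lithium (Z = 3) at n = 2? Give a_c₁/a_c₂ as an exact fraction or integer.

a_c ∝ Z^3 · n^-4
a_c₁/a_c₂ = (1/3)^3 · (2/2)^-4 = 1/27

1/27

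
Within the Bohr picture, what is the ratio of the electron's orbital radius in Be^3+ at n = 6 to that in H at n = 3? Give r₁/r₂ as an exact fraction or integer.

r ∝ Z^-1 · n^2
r₁/r₂ = (4/1)^-1 · (6/3)^2 = 1

1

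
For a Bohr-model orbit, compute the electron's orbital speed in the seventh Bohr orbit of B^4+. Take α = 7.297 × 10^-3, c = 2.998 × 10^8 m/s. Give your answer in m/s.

1.563 × 10^6 m/s

v_n = Zαc/n = 5 × 0.007297 × 2.998 × 10^8 / 7
    = 1.563 × 10^6 m/s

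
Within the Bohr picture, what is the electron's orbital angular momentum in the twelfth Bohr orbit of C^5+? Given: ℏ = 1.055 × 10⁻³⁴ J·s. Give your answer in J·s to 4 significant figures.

1.266 × 10⁻³³ J·s

L_n = nℏ = 12 × 1.055 × 10⁻³⁴ = 1.266 × 10⁻³³ J·s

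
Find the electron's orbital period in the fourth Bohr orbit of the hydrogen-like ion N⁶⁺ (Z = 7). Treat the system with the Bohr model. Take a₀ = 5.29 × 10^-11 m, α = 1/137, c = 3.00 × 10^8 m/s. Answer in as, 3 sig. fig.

198 as

r = n²a₀/Z = 4²·5.29 × 10^-11/7 = 1.21 × 10^-10 m
v = Zαc/n = 7·0.00730·3.00 × 10^8/4 = 3.83 × 10^6 m/s
T = 2πr/v = 1.98 × 10^-16 s = 198 as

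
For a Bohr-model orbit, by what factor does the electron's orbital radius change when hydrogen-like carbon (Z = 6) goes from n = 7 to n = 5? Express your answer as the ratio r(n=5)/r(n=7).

25/49

r ∝ Z^-1 · n^2; with Z fixed, r ∝ n^2.
r(n=5)/r(n=7) = (5/7)^2 = 25/49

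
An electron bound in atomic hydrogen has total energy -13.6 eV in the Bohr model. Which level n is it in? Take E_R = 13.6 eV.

1

E_n = −E_R Z²/n² ⇒ n² = E_R Z²/(−E_n) = 13.6 × 1² / 13.6 ≈ 1.00
n = 1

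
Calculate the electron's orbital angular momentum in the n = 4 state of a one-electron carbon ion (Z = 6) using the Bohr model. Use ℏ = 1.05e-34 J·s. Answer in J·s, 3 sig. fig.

4.20e-34 J·s

L_n = nℏ = 4 × 1.05e-34 = 4.20e-34 J·s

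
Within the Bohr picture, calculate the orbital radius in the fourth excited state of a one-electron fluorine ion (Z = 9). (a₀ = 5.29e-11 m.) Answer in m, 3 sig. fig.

1.47e-10 m

r_n = n²a₀/Z = 5² × 5.29e-11 / 9
    = 25 × 5.29e-11 / 9 = 1.47e-10 m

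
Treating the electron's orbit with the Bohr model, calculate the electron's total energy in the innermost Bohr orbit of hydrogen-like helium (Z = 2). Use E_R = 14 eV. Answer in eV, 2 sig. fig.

E_n = −E_R·Z²/n² = −14 × 2²/1² = -56 eV

-56 eV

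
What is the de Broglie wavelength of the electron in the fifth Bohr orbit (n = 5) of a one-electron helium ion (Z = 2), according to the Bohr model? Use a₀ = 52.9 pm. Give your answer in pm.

The Bohr quantisation condition is nλ = 2πr_n.
r_n = n²a₀/Z = 661 pm
λ = 2πr_n/n = 2π·661/5 = 831 pm

831 pm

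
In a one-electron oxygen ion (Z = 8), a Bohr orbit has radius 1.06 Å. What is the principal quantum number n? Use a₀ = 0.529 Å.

r_n = n²a₀/Z ⇒ n² = rZ/a₀ = 1.06 × 8 / 0.529 ≈ 16.03
n = 4

4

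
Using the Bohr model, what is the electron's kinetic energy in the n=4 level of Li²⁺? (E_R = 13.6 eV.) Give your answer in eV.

For a Coulomb orbit the virial theorem gives K = −E_n.
E_n = −E_R·Z²/n², so K = E_R·Z²/n² = 13.6 × 3²/4² = 7.65 eV

7.65 eV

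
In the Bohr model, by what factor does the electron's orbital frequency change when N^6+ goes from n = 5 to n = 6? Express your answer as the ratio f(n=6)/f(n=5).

f ∝ Z^2 · n^-3; with Z fixed, f ∝ n^-3.
f(n=6)/f(n=5) = (6/5)^-3 = 125/216

125/216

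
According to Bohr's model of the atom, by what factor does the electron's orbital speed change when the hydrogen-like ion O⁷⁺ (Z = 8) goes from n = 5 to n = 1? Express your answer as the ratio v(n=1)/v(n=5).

v ∝ Z^1 · n^-1; with Z fixed, v ∝ n^-1.
v(n=1)/v(n=5) = (1/5)^-1 = 5

5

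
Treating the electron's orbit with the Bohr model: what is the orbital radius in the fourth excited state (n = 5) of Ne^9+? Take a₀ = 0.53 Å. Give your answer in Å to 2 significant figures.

r_n = n²a₀/Z = 5² × 0.53 / 10
    = 25 × 0.53 / 10 = 1.3 Å

1.3 Å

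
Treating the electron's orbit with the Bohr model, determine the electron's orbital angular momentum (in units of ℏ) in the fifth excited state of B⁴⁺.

L_n = nℏ, so L/ℏ = n = 6.

6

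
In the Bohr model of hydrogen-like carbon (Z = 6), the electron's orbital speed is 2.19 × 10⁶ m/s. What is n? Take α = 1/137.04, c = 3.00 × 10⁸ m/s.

6

v_n = Zαc/n ⇒ n = Zαc/v = 6 × 0.00730 × 3.00 × 10⁸ / 2.19 × 10⁶ ≈ 6.00
n = 6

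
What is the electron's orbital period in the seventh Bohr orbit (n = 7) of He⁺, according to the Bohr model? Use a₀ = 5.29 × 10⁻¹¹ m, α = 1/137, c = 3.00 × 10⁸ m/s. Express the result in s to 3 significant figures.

1.30 × 10⁻¹⁴ s

r = n²a₀/Z = 7²·5.29 × 10⁻¹¹/2 = 1.30 × 10⁻⁹ m
v = Zαc/n = 2·0.00730·3.00 × 10⁸/7 = 6.26 × 10⁵ m/s
T = 2πr/v = 1.30 × 10⁻¹⁴ s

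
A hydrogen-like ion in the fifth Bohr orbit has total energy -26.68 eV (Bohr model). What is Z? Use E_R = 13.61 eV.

E_n = −E_R Z²/n² ⇒ Z² = −E_n n²/E_R = 26.68 × 5² / 13.61 ≈ 49.01
Z = 7

7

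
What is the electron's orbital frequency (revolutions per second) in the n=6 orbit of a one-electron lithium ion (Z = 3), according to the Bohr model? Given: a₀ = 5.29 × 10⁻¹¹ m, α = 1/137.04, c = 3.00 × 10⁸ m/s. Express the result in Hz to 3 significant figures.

r = n²a₀/Z = 6.35 × 10⁻¹⁰ m, v = Zαc/n = 1.09 × 10⁶ m/s
f = v/(2πr) = 2.74 × 10¹⁴ Hz

2.74 × 10¹⁴ Hz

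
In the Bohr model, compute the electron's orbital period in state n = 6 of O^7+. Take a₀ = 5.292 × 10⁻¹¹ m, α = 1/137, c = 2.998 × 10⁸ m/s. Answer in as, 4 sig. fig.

512.8 as

r = n²a₀/Z = 6²·5.292 × 10⁻¹¹/8 = 2.381 × 10⁻¹⁰ m
v = Zαc/n = 8·0.007299·2.998 × 10⁸/6 = 2.918 × 10⁶ m/s
T = 2πr/v = 5.128 × 10⁻¹⁶ s = 512.8 as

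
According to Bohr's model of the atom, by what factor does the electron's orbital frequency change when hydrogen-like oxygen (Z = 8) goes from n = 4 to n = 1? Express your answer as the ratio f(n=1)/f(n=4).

64

f ∝ Z^2 · n^-3; with Z fixed, f ∝ n^-3.
f(n=1)/f(n=4) = (1/4)^-3 = 64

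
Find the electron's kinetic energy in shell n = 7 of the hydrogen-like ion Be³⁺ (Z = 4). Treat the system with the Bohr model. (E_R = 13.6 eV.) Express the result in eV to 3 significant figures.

4.44 eV

For a Coulomb orbit the virial theorem gives K = −E_n.
E_n = −E_R·Z²/n², so K = E_R·Z²/n² = 13.6 × 4²/7² = 4.44 eV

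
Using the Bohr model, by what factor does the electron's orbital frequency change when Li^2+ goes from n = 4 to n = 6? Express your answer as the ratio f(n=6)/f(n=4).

8/27

f ∝ Z^2 · n^-3; with Z fixed, f ∝ n^-3.
f(n=6)/f(n=4) = (6/4)^-3 = 8/27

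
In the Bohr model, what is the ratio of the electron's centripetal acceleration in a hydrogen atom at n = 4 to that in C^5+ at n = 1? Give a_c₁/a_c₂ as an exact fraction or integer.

a_c ∝ Z^3 · n^-4
a_c₁/a_c₂ = (1/6)^3 · (4/1)^-4 = 1/55296

1/55296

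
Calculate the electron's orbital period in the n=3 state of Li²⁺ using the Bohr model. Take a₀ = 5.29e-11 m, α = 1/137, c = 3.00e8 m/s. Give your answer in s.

4.55e-16 s

r = n²a₀/Z = 3²·5.29e-11/3 = 1.59e-10 m
v = Zαc/n = 3·0.00730·3.00e8/3 = 2.19e6 m/s
T = 2πr/v = 4.55e-16 s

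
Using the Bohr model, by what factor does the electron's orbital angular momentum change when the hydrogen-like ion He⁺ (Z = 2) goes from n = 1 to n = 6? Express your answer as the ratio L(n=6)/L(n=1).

L = nℏ depends only on n, so L ∝ n.
L(n=6)/L(n=1) = (6/1)^1 = 6

6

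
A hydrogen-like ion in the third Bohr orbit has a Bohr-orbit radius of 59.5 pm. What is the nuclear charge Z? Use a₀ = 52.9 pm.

r_n = n²a₀/Z ⇒ Z = n²a₀/r = 3² × 52.9 / 59.5 ≈ 8.00
Z = 8

8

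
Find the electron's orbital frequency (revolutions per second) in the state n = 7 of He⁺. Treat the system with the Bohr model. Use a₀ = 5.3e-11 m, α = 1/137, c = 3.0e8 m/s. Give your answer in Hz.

7.7e13 Hz

r = n²a₀/Z = 1.3e-9 m, v = Zαc/n = 6.3e5 m/s
f = v/(2πr) = 7.7e13 Hz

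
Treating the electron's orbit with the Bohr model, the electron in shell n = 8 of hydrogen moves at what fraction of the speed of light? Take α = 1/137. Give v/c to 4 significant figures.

v_n = Zαc/n, so v/c = Zα/n = 1 × 0.007299 / 8 = 0.0009124

0.0009124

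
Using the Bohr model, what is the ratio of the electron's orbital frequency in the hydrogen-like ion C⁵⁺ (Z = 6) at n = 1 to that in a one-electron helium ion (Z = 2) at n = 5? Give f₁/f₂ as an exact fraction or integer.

1125

f ∝ Z^2 · n^-3
f₁/f₂ = (6/2)^2 · (1/5)^-3 = 1125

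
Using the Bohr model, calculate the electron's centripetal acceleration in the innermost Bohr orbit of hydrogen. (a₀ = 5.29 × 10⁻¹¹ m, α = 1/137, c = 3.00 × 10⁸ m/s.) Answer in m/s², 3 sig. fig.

r = n²a₀/Z = 5.29 × 10⁻¹¹ m, v = Zαc/n = 2.19 × 10⁶ m/s
a = v²/r = (2.19 × 10⁶)² / 5.29 × 10⁻¹¹ = 9.06 × 10²² m/s²

9.06 × 10²² m/s²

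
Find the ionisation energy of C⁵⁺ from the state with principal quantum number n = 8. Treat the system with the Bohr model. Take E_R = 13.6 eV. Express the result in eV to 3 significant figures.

E_n = −E_R·Z²/n² = −13.6 × 6²/8² eV = -7.65 eV
Ionisation energy = −E_n = 7.65 eV

7.65 eV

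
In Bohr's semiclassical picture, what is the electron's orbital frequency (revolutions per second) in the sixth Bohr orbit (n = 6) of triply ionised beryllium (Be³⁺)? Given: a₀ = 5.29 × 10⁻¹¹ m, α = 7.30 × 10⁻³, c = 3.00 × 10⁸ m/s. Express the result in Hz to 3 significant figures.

r = n²a₀/Z = 4.76 × 10⁻¹⁰ m, v = Zαc/n = 1.46 × 10⁶ m/s
f = v/(2πr) = 4.88 × 10¹⁴ Hz

4.88 × 10¹⁴ Hz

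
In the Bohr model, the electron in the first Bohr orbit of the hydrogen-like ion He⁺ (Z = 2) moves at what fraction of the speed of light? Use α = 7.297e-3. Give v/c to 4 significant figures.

0.01459

v_n = Zαc/n, so v/c = Zα/n = 2 × 0.007297 / 1 = 0.01459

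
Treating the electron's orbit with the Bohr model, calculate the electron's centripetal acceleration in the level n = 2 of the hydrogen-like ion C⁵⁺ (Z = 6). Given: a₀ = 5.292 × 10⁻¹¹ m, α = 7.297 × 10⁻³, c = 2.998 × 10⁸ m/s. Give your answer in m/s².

r = n²a₀/Z = 3.528 × 10⁻¹¹ m, v = Zαc/n = 6.563 × 10⁶ m/s
a = v²/r = (6.563 × 10⁶)² / 3.528 × 10⁻¹¹ = 1.221 × 10²⁴ m/s²

1.221 × 10²⁴ m/s²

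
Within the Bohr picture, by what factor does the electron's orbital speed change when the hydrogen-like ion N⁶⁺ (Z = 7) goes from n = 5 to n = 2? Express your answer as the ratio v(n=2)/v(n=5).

5/2

v ∝ Z^1 · n^-1; with Z fixed, v ∝ n^-1.
v(n=2)/v(n=5) = (2/5)^-1 = 5/2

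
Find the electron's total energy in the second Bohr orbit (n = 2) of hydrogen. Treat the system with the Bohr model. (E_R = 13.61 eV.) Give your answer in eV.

-3.402 eV

E_n = −E_R·Z²/n² = −13.61 × 1²/2² = -3.402 eV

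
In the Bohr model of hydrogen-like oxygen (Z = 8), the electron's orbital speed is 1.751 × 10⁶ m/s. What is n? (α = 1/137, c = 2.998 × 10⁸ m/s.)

v_n = Zαc/n ⇒ n = Zαc/v = 8 × 0.007299 × 2.998 × 10⁸ / 1.751 × 10⁶ ≈ 10.00
n = 10

10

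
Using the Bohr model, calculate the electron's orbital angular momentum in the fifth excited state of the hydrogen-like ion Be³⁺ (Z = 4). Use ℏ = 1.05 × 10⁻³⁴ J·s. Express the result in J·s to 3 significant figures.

L_n = nℏ = 6 × 1.05 × 10⁻³⁴ = 6.30 × 10⁻³⁴ J·s

6.30 × 10⁻³⁴ J·s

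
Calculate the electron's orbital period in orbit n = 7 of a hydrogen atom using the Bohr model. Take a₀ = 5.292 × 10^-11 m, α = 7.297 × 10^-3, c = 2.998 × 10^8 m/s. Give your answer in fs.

52.13 fs

r = n²a₀/Z = 7²·5.292 × 10^-11/1 = 2.593 × 10^-9 m
v = Zαc/n = 1·0.007297·2.998 × 10^8/7 = 3.125 × 10^5 m/s
T = 2πr/v = 5.213 × 10^-14 s = 52.13 fs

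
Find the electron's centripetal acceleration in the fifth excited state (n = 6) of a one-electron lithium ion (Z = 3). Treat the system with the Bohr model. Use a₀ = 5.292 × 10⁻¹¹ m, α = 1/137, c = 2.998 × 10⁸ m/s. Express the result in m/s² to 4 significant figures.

1.885 × 10²¹ m/s²

r = n²a₀/Z = 6.350 × 10⁻¹⁰ m, v = Zαc/n = 1.094 × 10⁶ m/s
a = v²/r = (1.094 × 10⁶)² / 6.350 × 10⁻¹⁰ = 1.885 × 10²¹ m/s²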